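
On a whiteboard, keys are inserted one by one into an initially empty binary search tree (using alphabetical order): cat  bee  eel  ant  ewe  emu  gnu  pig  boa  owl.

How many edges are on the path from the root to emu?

3

cat: root
bee: left child of cat (depth 1)
eel: right child of cat (depth 1)
ant: left child of bee (depth 2)
ewe: right child of eel (depth 2)
emu: left child of ewe (depth 3)
gnu: right child of ewe (depth 3)
pig: right child of gnu (depth 4)
boa: right child of bee (depth 2)
owl: left child of pig (depth 5)

Path to emu: cat → eel → ewe → emu, which is 3 edges.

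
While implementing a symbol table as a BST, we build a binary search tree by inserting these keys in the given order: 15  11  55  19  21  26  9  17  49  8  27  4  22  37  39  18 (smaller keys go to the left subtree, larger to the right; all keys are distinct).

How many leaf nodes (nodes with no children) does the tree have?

15: root
11: left child of 15 (depth 1)
55: right child of 15 (depth 1)
19: left child of 55 (depth 2)
21: right child of 19 (depth 3)
26: right child of 21 (depth 4)
9: left child of 11 (depth 2)
17: left child of 19 (depth 3)
49: right child of 26 (depth 5)
8: left child of 9 (depth 3)
27: left child of 49 (depth 6)
4: left child of 8 (depth 4)
22: left child of 26 (depth 5)
37: right child of 27 (depth 7)
39: right child of 37 (depth 8)
18: right child of 17 (depth 4)

Leaves: 4, 18, 22, 39 — 4 in total.

4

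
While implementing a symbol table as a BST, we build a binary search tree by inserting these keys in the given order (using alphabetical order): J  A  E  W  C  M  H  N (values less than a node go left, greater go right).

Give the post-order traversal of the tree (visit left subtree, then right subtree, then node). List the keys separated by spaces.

C H E A N M W J

Insert J: tree is empty, so J becomes the root.
Insert A: A < J → go left. Place as left child of J.
Insert E: E < J → go left; E > A → go right. Place as right child of A.
Insert W: W > J → go right. Place as right child of J.
Insert C: C < J → go left; C > A → go right; C < E → go left. Place as left child of E.
Insert M: M > J → go right; M < W → go left. Place as left child of W.
Insert H: H < J → go left; H > A → go right; H > E → go right. Place as right child of E.
Insert N: N > J → go right; N < W → go left; N > M → go right. Place as right child of M.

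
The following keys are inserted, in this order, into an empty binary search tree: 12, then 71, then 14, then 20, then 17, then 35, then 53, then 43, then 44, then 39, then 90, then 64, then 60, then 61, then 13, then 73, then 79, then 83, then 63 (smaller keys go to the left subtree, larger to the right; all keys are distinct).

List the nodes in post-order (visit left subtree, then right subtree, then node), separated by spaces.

Insert 12: tree is empty, so 12 becomes the root.
Insert 71: 71 > 12 → go right. Place as right child of 12.
Insert 14: 14 > 12 → go right; 14 < 71 → go left. Place as left child of 71.
Insert 20: 20 > 12 → go right; 20 < 71 → go left; 20 > 14 → go right. Place as right child of 14.
Insert 17: 17 > 12 → go right; 17 < 71 → go left; 17 > 14 → go right; 17 < 20 → go left. Place as left child of 20.
Insert 35: 35 > 12 → go right; 35 < 71 → go left; 35 > 14 → go right; 35 > 20 → go right. Place as right child of 20.
Insert 53: 53 > 12 → go right; 53 < 71 → go left; 53 > 14 → go right; 53 > 20 → go right; 53 > 35 → go right. Place as right child of 35.
Insert 43: 43 > 12 → go right; 43 < 71 → go left; 43 > 14 → go right; 43 > 20 → go right; 43 > 35 → go right; 43 < 53 → go left. Place as left child of 53.
Insert 44: 44 > 12 → go right; 44 < 71 → go left; 44 > 14 → go right; 44 > 20 → go right; 44 > 35 → go right; 44 < 53 → go left; 44 > 43 → go right. Place as right child of 43.
Insert 39: 39 > 12 → go right; 39 < 71 → go left; 39 > 14 → go right; 39 > 20 → go right; 39 > 35 → go right; 39 < 53 → go left; 39 < 43 → go left. Place as left child of 43.
Insert 90: 90 > 12 → go right; 90 > 71 → go right. Place as right child of 71.
Insert 64: 64 > 12 → go right; 64 < 71 → go left; 64 > 14 → go right; 64 > 20 → go right; 64 > 35 → go right; 64 > 53 → go right. Place as right child of 53.
Insert 60: 60 > 12 → go right; 60 < 71 → go left; 60 > 14 → go right; 60 > 20 → go right; 60 > 35 → go right; 60 > 53 → go right; 60 < 64 → go left. Place as left child of 64.
Insert 61: 61 > 12 → go right; 61 < 71 → go left; 61 > 14 → go right; 61 > 20 → go right; 61 > 35 → go right; 61 > 53 → go right; 61 < 64 → go left; 61 > 60 → go right. Place as right child of 60.
Insert 13: 13 > 12 → go right; 13 < 71 → go left; 13 < 14 → go left. Place as left child of 14.
Insert 73: 73 > 12 → go right; 73 > 71 → go right; 73 < 90 → go left. Place as left child of 90.
Insert 79: 79 > 12 → go right; 79 > 71 → go right; 79 < 90 → go left; 79 > 73 → go right. Place as right child of 73.
Insert 83: 83 > 12 → go right; 83 > 71 → go right; 83 < 90 → go left; 83 > 73 → go right; 83 > 79 → go right. Place as right child of 79.
Insert 63: 63 > 12 → go right; 63 < 71 → go left; 63 > 14 → go right; 63 > 20 → go right; 63 > 35 → go right; 63 > 53 → go right; 63 < 64 → go left; 63 > 60 → go right; 63 > 61 → go right. Place as right child of 61.

13 17 39 44 43 63 61 60 64 53 35 20 14 83 79 73 90 71 12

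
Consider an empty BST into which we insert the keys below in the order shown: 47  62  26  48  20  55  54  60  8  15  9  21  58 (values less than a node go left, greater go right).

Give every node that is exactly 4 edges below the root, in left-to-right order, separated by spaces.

15 54 60

47: root
62: right child of 47 (depth 1)
26: left child of 47 (depth 1)
48: left child of 62 (depth 2)
20: left child of 26 (depth 2)
55: right child of 48 (depth 3)
54: left child of 55 (depth 4)
60: right child of 55 (depth 4)
8: left child of 20 (depth 3)
15: right child of 8 (depth 4)
9: left child of 15 (depth 5)
21: right child of 20 (depth 3)
58: left child of 60 (depth 5)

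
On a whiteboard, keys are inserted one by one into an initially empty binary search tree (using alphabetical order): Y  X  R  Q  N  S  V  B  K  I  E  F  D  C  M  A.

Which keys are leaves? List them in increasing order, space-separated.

Insert Y: tree is empty, so Y becomes the root.
Insert X: X < Y → go left. Place as left child of Y.
Insert R: R < Y → go left; R < X → go left. Place as left child of X.
Insert Q: Q < Y → go left; Q < X → go left; Q < R → go left. Place as left child of R.
Insert N: N < Y → go left; N < X → go left; N < R → go left; N < Q → go left. Place as left child of Q.
Insert S: S < Y → go left; S < X → go left; S > R → go right. Place as right child of R.
Insert V: V < Y → go left; V < X → go left; V > R → go right; V > S → go right. Place as right child of S.
Insert B: B < Y → go left; B < X → go left; B < R → go left; B < Q → go left; B < N → go left. Place as left child of N.
Insert K: K < Y → go left; K < X → go left; K < R → go left; K < Q → go left; K < N → go left; K > B → go right. Place as right child of B.
Insert I: I < Y → go left; I < X → go left; I < R → go left; I < Q → go left; I < N → go left; I > B → go right; I < K → go left. Place as left child of K.
Insert E: E < Y → go left; E < X → go left; E < R → go left; E < Q → go left; E < N → go left; E > B → go right; E < K → go left; E < I → go left. Place as left child of I.
Insert F: F < Y → go left; F < X → go left; F < R → go left; F < Q → go left; F < N → go left; F > B → go right; F < K → go left; F < I → go left; F > E → go right. Place as right child of E.
Insert D: D < Y → go left; D < X → go left; D < R → go left; D < Q → go left; D < N → go left; D > B → go right; D < K → go left; D < I → go left; D < E → go left. Place as left child of E.
Insert C: C < Y → go left; C < X → go left; C < R → go left; C < Q → go left; C < N → go left; C > B → go right; C < K → go left; C < I → go left; C < E → go left; C < D → go left. Place as left child of D.
Insert M: M < Y → go left; M < X → go left; M < R → go left; M < Q → go left; M < N → go left; M > B → go right; M > K → go right. Place as right child of K.
Insert A: A < Y → go left; A < X → go left; A < R → go left; A < Q → go left; A < N → go left; A < B → go left. Place as left child of B.

A C F M V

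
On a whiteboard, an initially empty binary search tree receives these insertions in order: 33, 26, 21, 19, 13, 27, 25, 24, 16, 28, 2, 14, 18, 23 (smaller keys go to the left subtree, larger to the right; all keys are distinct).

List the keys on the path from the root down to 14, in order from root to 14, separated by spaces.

Resulting structure (node: left, right):
  33: L=26, R=–
  26: L=21, R=27
  21: L=19, R=25
  19: L=13, R=–
  13: L=2, R=16
  27: L=–, R=28
  25: L=24, R=–
  24: L=23, R=–
  16: L=14, R=18
  28: L=–, R=–
  2: L=–, R=–
  14: L=–, R=–
  18: L=–, R=–
  23: L=–, R=–

33 26 21 19 13 16 14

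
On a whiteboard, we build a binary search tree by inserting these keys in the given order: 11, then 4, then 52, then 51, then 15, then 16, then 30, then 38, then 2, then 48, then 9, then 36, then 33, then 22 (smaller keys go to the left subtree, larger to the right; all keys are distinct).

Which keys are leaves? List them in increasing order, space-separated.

Insert 11: tree is empty, so 11 becomes the root.
Insert 4: 4 < 11 → go left. Place as left child of 11.
Insert 52: 52 > 11 → go right. Place as right child of 11.
Insert 51: 51 > 11 → go right; 51 < 52 → go left. Place as left child of 52.
Insert 15: 15 > 11 → go right; 15 < 52 → go left; 15 < 51 → go left. Place as left child of 51.
Insert 16: 16 > 11 → go right; 16 < 52 → go left; 16 < 51 → go left; 16 > 15 → go right. Place as right child of 15.
Insert 30: 30 > 11 → go right; 30 < 52 → go left; 30 < 51 → go left; 30 > 15 → go right; 30 > 16 → go right. Place as right child of 16.
Insert 38: 38 > 11 → go right; 38 < 52 → go left; 38 < 51 → go left; 38 > 15 → go right; 38 > 16 → go right; 38 > 30 → go right. Place as right child of 30.
Insert 2: 2 < 11 → go left; 2 < 4 → go left. Place as left child of 4.
Insert 48: 48 > 11 → go right; 48 < 52 → go left; 48 < 51 → go left; 48 > 15 → go right; 48 > 16 → go right; 48 > 30 → go right; 48 > 38 → go right. Place as right child of 38.
Insert 9: 9 < 11 → go left; 9 > 4 → go right. Place as right child of 4.
Insert 36: 36 > 11 → go right; 36 < 52 → go left; 36 < 51 → go left; 36 > 15 → go right; 36 > 16 → go right; 36 > 30 → go right; 36 < 38 → go left. Place as left child of 38.
Insert 33: 33 > 11 → go right; 33 < 52 → go left; 33 < 51 → go left; 33 > 15 → go right; 33 > 16 → go right; 33 > 30 → go right; 33 < 38 → go left; 33 < 36 → go left. Place as left child of 36.
Insert 22: 22 > 11 → go right; 22 < 52 → go left; 22 < 51 → go left; 22 > 15 → go right; 22 > 16 → go right; 22 < 30 → go left. Place as left child of 30.

2 9 22 33 48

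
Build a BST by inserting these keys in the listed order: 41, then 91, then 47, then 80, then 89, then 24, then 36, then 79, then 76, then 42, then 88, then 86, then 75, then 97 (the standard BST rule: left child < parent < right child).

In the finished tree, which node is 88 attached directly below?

Resulting structure (node: left, right):
  41: L=24, R=91
  91: L=47, R=97
  47: L=42, R=80
  80: L=79, R=89
  89: L=88, R=–
  24: L=–, R=36
  36: L=–, R=–
  79: L=76, R=–
  76: L=75, R=–
  42: L=–, R=–
  88: L=86, R=–
  86: L=–, R=–
  75: L=–, R=–
  97: L=–, R=–

89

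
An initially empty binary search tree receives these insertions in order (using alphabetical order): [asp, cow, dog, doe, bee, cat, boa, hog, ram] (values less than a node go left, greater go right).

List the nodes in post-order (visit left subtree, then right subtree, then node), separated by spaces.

Resulting structure (node: left, right):
  asp: L=–, R=cow
  cow: L=bee, R=dog
  dog: L=doe, R=hog
  doe: L=–, R=–
  bee: L=–, R=cat
  cat: L=boa, R=–
  boa: L=–, R=–
  hog: L=–, R=ram
  ram: L=–, R=–

boa cat bee doe ram hog dog cow asp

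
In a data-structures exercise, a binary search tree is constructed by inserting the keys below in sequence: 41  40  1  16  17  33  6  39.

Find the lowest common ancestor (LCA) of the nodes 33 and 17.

17

41: root
40: left child of 41 (depth 1)
1: left child of 40 (depth 2)
16: right child of 1 (depth 3)
17: right child of 16 (depth 4)
33: right child of 17 (depth 5)
6: left child of 16 (depth 4)
39: right child of 33 (depth 6)

Path to 33: 41 → 40 → 1 → 16 → 17 → 33
Path to 17: 41 → 40 → 1 → 16 → 17
17 lies on both paths and is an ancestor of the other node.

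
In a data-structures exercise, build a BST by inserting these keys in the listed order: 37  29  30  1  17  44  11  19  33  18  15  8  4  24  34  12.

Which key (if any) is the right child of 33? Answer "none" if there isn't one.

Resulting structure (node: left, right):
  37: L=29, R=44
  29: L=1, R=30
  30: L=–, R=33
  1: L=–, R=17
  17: L=11, R=19
  44: L=–, R=–
  11: L=8, R=15
  19: L=18, R=24
  33: L=–, R=34
  18: L=–, R=–
  15: L=12, R=–
  8: L=4, R=–
  4: L=–, R=–
  24: L=–, R=–
  34: L=–, R=–
  12: L=–, R=–

34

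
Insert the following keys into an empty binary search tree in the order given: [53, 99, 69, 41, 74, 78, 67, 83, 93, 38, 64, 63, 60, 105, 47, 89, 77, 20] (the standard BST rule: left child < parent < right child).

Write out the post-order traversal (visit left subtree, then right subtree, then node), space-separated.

Insert 53: tree is empty, so 53 becomes the root.
Insert 99: 99 > 53 → go right. Place as right child of 53.
Insert 69: 69 > 53 → go right; 69 < 99 → go left. Place as left child of 99.
Insert 41: 41 < 53 → go left. Place as left child of 53.
Insert 74: 74 > 53 → go right; 74 < 99 → go left; 74 > 69 → go right. Place as right child of 69.
Insert 78: 78 > 53 → go right; 78 < 99 → go left; 78 > 69 → go right; 78 > 74 → go right. Place as right child of 74.
Insert 67: 67 > 53 → go right; 67 < 99 → go left; 67 < 69 → go left. Place as left child of 69.
Insert 83: 83 > 53 → go right; 83 < 99 → go left; 83 > 69 → go right; 83 > 74 → go right; 83 > 78 → go right. Place as right child of 78.
Insert 93: 93 > 53 → go right; 93 < 99 → go left; 93 > 69 → go right; 93 > 74 → go right; 93 > 78 → go right; 93 > 83 → go right. Place as right child of 83.
Insert 38: 38 < 53 → go left; 38 < 41 → go left. Place as left child of 41.
Insert 64: 64 > 53 → go right; 64 < 99 → go left; 64 < 69 → go left; 64 < 67 → go left. Place as left child of 67.
Insert 63: 63 > 53 → go right; 63 < 99 → go left; 63 < 69 → go left; 63 < 67 → go left; 63 < 64 → go left. Place as left child of 64.
Insert 60: 60 > 53 → go right; 60 < 99 → go left; 60 < 69 → go left; 60 < 67 → go left; 60 < 64 → go left; 60 < 63 → go left. Place as left child of 63.
Insert 105: 105 > 53 → go right; 105 > 99 → go right. Place as right child of 99.
Insert 47: 47 < 53 → go left; 47 > 41 → go right. Place as right child of 41.
Insert 89: 89 > 53 → go right; 89 < 99 → go left; 89 > 69 → go right; 89 > 74 → go right; 89 > 78 → go right; 89 > 83 → go right; 89 < 93 → go left. Place as left child of 93.
Insert 77: 77 > 53 → go right; 77 < 99 → go left; 77 > 69 → go right; 77 > 74 → go right; 77 < 78 → go left. Place as left child of 78.
Insert 20: 20 < 53 → go left; 20 < 41 → go left; 20 < 38 → go left. Place as left child of 38.

20 38 47 41 60 63 64 67 77 89 93 83 78 74 69 105 99 53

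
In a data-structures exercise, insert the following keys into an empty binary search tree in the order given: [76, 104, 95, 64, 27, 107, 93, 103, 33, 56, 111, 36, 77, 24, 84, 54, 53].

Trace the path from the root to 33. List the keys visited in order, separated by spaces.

76 64 27 33

Insert 76: tree is empty, so 76 becomes the root.
Insert 104: 104 > 76 → go right. Place as right child of 76.
Insert 95: 95 > 76 → go right; 95 < 104 → go left. Place as left child of 104.
Insert 64: 64 < 76 → go left. Place as left child of 76.
Insert 27: 27 < 76 → go left; 27 < 64 → go left. Place as left child of 64.
Insert 107: 107 > 76 → go right; 107 > 104 → go right. Place as right child of 104.
Insert 93: 93 > 76 → go right; 93 < 104 → go left; 93 < 95 → go left. Place as left child of 95.
Insert 103: 103 > 76 → go right; 103 < 104 → go left; 103 > 95 → go right. Place as right child of 95.
Insert 33: 33 < 76 → go left; 33 < 64 → go left; 33 > 27 → go right. Place as right child of 27.
Insert 56: 56 < 76 → go left; 56 < 64 → go left; 56 > 27 → go right; 56 > 33 → go right. Place as right child of 33.
Insert 111: 111 > 76 → go right; 111 > 104 → go right; 111 > 107 → go right. Place as right child of 107.
Insert 36: 36 < 76 → go left; 36 < 64 → go left; 36 > 27 → go right; 36 > 33 → go right; 36 < 56 → go left. Place as left child of 56.
Insert 77: 77 > 76 → go right; 77 < 104 → go left; 77 < 95 → go left; 77 < 93 → go left. Place as left child of 93.
Insert 24: 24 < 76 → go left; 24 < 64 → go left; 24 < 27 → go left. Place as left child of 27.
Insert 84: 84 > 76 → go right; 84 < 104 → go left; 84 < 95 → go left; 84 < 93 → go left; 84 > 77 → go right. Place as right child of 77.
Insert 54: 54 < 76 → go left; 54 < 64 → go left; 54 > 27 → go right; 54 > 33 → go right; 54 < 56 → go left; 54 > 36 → go right. Place as right child of 36.
Insert 53: 53 < 76 → go left; 53 < 64 → go left; 53 > 27 → go right; 53 > 33 → go right; 53 < 56 → go left; 53 > 36 → go right; 53 < 54 → go left. Place as left child of 54.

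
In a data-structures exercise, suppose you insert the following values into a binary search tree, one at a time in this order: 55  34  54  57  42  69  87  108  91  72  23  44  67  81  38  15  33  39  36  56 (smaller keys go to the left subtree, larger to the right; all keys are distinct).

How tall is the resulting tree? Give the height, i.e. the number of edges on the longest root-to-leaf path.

5

55: root
34: left child of 55 (depth 1)
54: right child of 34 (depth 2)
57: right child of 55 (depth 1)
42: left child of 54 (depth 3)
69: right child of 57 (depth 2)
87: right child of 69 (depth 3)
108: right child of 87 (depth 4)
91: left child of 108 (depth 5)
72: left child of 87 (depth 4)
23: left child of 34 (depth 2)
44: right child of 42 (depth 4)
67: left child of 69 (depth 3)
81: right child of 72 (depth 5)
38: left child of 42 (depth 4)
15: left child of 23 (depth 3)
33: right child of 23 (depth 3)
39: right child of 38 (depth 5)
36: left child of 38 (depth 5)
56: left child of 57 (depth 2)

The deepest node is 91 at depth 5.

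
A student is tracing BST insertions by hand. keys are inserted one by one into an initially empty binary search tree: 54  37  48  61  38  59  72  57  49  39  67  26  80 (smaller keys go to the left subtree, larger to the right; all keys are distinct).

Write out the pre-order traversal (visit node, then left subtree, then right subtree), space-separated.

54 37 26 48 38 39 49 61 59 57 72 67 80

Insert 54: tree is empty, so 54 becomes the root.
Insert 37: 37 < 54 → go left. Place as left child of 54.
Insert 48: 48 < 54 → go left; 48 > 37 → go right. Place as right child of 37.
Insert 61: 61 > 54 → go right. Place as right child of 54.
Insert 38: 38 < 54 → go left; 38 > 37 → go right; 38 < 48 → go left. Place as left child of 48.
Insert 59: 59 > 54 → go right; 59 < 61 → go left. Place as left child of 61.
Insert 72: 72 > 54 → go right; 72 > 61 → go right. Place as right child of 61.
Insert 57: 57 > 54 → go right; 57 < 61 → go left; 57 < 59 → go left. Place as left child of 59.
Insert 49: 49 < 54 → go left; 49 > 37 → go right; 49 > 48 → go right. Place as right child of 48.
Insert 39: 39 < 54 → go left; 39 > 37 → go right; 39 < 48 → go left; 39 > 38 → go right. Place as right child of 38.
Insert 67: 67 > 54 → go right; 67 > 61 → go right; 67 < 72 → go left. Place as left child of 72.
Insert 26: 26 < 54 → go left; 26 < 37 → go left. Place as left child of 37.
Insert 80: 80 > 54 → go right; 80 > 61 → go right; 80 > 72 → go right. Place as right child of 72.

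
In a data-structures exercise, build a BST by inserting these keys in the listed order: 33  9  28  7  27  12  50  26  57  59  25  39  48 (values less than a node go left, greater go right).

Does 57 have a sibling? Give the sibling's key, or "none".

33: root
9: left child of 33 (depth 1)
28: right child of 9 (depth 2)
7: left child of 9 (depth 2)
27: left child of 28 (depth 3)
12: left child of 27 (depth 4)
50: right child of 33 (depth 1)
26: right child of 12 (depth 5)
57: right child of 50 (depth 2)
59: right child of 57 (depth 3)
25: left child of 26 (depth 6)
39: left child of 50 (depth 2)
48: right child of 39 (depth 3)

57's parent is 50; the other child of 50 is 39.

39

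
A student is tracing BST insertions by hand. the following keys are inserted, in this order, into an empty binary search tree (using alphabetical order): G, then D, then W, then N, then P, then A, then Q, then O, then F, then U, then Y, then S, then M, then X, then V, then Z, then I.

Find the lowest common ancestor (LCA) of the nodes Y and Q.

G: root
D: left child of G (depth 1)
W: right child of G (depth 1)
N: left child of W (depth 2)
P: right child of N (depth 3)
A: left child of D (depth 2)
Q: right child of P (depth 4)
O: left child of P (depth 4)
F: right child of D (depth 2)
U: right child of Q (depth 5)
Y: right child of W (depth 2)
S: left child of U (depth 6)
M: left child of N (depth 3)
X: left child of Y (depth 3)
V: right child of U (depth 6)
Z: right child of Y (depth 3)
I: left child of M (depth 4)

Path to Y: G → W → Y
Path to Q: G → W → N → P → Q
The paths share a prefix ending at W, then split left and right.

W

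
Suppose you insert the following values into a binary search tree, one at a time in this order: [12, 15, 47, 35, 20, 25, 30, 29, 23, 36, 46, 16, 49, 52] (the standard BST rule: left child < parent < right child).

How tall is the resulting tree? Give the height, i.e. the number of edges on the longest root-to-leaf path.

Resulting structure (node: left, right):
  12: L=–, R=15
  15: L=–, R=47
  47: L=35, R=49
  35: L=20, R=36
  20: L=16, R=25
  25: L=23, R=30
  30: L=29, R=–
  29: L=–, R=–
  23: L=–, R=–
  36: L=–, R=46
  46: L=–, R=–
  16: L=–, R=–
  49: L=–, R=52
  52: L=–, R=–

The deepest node is 29 at depth 7.

7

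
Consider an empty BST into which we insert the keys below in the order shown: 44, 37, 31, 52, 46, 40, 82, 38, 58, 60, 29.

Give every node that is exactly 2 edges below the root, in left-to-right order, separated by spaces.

31 40 46 82

Resulting structure (node: left, right):
  44: L=37, R=52
  37: L=31, R=40
  31: L=29, R=–
  52: L=46, R=82
  46: L=–, R=–
  40: L=38, R=–
  82: L=58, R=–
  38: L=–, R=–
  58: L=–, R=60
  60: L=–, R=–
  29: L=–, R=–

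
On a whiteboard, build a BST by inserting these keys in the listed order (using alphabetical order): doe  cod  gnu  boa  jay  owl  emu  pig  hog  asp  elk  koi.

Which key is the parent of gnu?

doe

Insert doe: tree is empty, so doe becomes the root.
Insert cod: cod < doe → go left. Place as left child of doe.
Insert gnu: gnu > doe → go right. Place as right child of doe.
Insert boa: boa < doe → go left; boa < cod → go left. Place as left child of cod.
Insert jay: jay > doe → go right; jay > gnu → go right. Place as right child of gnu.
Insert owl: owl > doe → go right; owl > gnu → go right; owl > jay → go right. Place as right child of jay.
Insert emu: emu > doe → go right; emu < gnu → go left. Place as left child of gnu.
Insert pig: pig > doe → go right; pig > gnu → go right; pig > jay → go right; pig > owl → go right. Place as right child of owl.
Insert hog: hog > doe → go right; hog > gnu → go right; hog < jay → go left. Place as left child of jay.
Insert asp: asp < doe → go left; asp < cod → go left; asp < boa → go left. Place as left child of boa.
Insert elk: elk > doe → go right; elk < gnu → go left; elk < emu → go left. Place as left child of emu.
Insert koi: koi > doe → go right; koi > gnu → go right; koi > jay → go right; koi < owl → go left. Place as left child of owl.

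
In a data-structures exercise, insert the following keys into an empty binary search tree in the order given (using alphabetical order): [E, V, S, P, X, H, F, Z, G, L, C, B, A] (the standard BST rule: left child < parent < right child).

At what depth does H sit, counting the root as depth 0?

4

E: root
V: right child of E (depth 1)
S: left child of V (depth 2)
P: left child of S (depth 3)
X: right child of V (depth 2)
H: left child of P (depth 4)
F: left child of H (depth 5)
Z: right child of X (depth 3)
G: right child of F (depth 6)
L: right child of H (depth 5)
C: left child of E (depth 1)
B: left child of C (depth 2)
A: left child of B (depth 3)

Path to H: E → V → S → P → H, which is 4 edges.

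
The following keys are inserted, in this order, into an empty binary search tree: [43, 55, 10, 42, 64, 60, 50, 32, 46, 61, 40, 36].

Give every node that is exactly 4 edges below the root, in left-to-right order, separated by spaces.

Insert 43: tree is empty, so 43 becomes the root.
Insert 55: 55 > 43 → go right. Place as right child of 43.
Insert 10: 10 < 43 → go left. Place as left child of 43.
Insert 42: 42 < 43 → go left; 42 > 10 → go right. Place as right child of 10.
Insert 64: 64 > 43 → go right; 64 > 55 → go right. Place as right child of 55.
Insert 60: 60 > 43 → go right; 60 > 55 → go right; 60 < 64 → go left. Place as left child of 64.
Insert 50: 50 > 43 → go right; 50 < 55 → go left. Place as left child of 55.
Insert 32: 32 < 43 → go left; 32 > 10 → go right; 32 < 42 → go left. Place as left child of 42.
Insert 46: 46 > 43 → go right; 46 < 55 → go left; 46 < 50 → go left. Place as left child of 50.
Insert 61: 61 > 43 → go right; 61 > 55 → go right; 61 < 64 → go left; 61 > 60 → go right. Place as right child of 60.
Insert 40: 40 < 43 → go left; 40 > 10 → go right; 40 < 42 → go left; 40 > 32 → go right. Place as right child of 32.
Insert 36: 36 < 43 → go left; 36 > 10 → go right; 36 < 42 → go left; 36 > 32 → go right; 36 < 40 → go left. Place as left child of 40.

40 61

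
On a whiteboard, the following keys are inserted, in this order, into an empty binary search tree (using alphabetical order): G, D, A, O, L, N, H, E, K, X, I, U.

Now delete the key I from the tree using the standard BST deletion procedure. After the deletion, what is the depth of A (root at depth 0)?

G: root
D: left child of G (depth 1)
A: left child of D (depth 2)
O: right child of G (depth 1)
L: left child of O (depth 2)
N: right child of L (depth 3)
H: left child of L (depth 3)
E: right child of D (depth 2)
K: right child of H (depth 4)
X: right child of O (depth 2)
I: left child of K (depth 5)
U: left child of X (depth 3)

Delete I (at most one child — splice it out).
After deletion, path to A: G → D → A.

2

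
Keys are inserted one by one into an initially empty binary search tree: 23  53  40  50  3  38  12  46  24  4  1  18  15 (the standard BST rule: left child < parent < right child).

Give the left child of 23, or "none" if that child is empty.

3

Resulting structure (node: left, right):
  23: L=3, R=53
  53: L=40, R=–
  40: L=38, R=50
  50: L=46, R=–
  3: L=1, R=12
  38: L=24, R=–
  12: L=4, R=18
  46: L=–, R=–
  24: L=–, R=–
  4: L=–, R=–
  1: L=–, R=–
  18: L=15, R=–
  15: L=–, R=–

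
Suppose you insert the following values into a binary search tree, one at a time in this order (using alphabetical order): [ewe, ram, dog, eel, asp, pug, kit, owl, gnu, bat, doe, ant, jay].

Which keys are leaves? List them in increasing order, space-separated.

Resulting structure (node: left, right):
  ewe: L=dog, R=ram
  ram: L=pug, R=–
  dog: L=asp, R=eel
  eel: L=–, R=–
  asp: L=ant, R=bat
  pug: L=kit, R=–
  kit: L=gnu, R=owl
  owl: L=–, R=–
  gnu: L=–, R=jay
  bat: L=–, R=doe
  doe: L=–, R=–
  ant: L=–, R=–
  jay: L=–, R=–

ant doe eel jay owl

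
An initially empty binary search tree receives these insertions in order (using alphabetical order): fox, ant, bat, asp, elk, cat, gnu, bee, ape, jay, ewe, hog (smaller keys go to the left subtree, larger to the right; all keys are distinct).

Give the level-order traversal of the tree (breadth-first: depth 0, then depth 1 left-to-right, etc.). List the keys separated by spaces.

fox ant gnu bat jay asp elk hog ape cat ewe bee

Insert fox: tree is empty, so fox becomes the root.
Insert ant: ant < fox → go left. Place as left child of fox.
Insert bat: bat < fox → go left; bat > ant → go right. Place as right child of ant.
Insert asp: asp < fox → go left; asp > ant → go right; asp < bat → go left. Place as left child of bat.
Insert elk: elk < fox → go left; elk > ant → go right; elk > bat → go right. Place as right child of bat.
Insert cat: cat < fox → go left; cat > ant → go right; cat > bat → go right; cat < elk → go left. Place as left child of elk.
Insert gnu: gnu > fox → go right. Place as right child of fox.
Insert bee: bee < fox → go left; bee > ant → go right; bee > bat → go right; bee < elk → go left; bee < cat → go left. Place as left child of cat.
Insert ape: ape < fox → go left; ape > ant → go right; ape < bat → go left; ape < asp → go left. Place as left child of asp.
Insert jay: jay > fox → go right; jay > gnu → go right. Place as right child of gnu.
Insert ewe: ewe < fox → go left; ewe > ant → go right; ewe > bat → go right; ewe > elk → go right. Place as right child of elk.
Insert hog: hog > fox → go right; hog > gnu → go right; hog < jay → go left. Place as left child of jay.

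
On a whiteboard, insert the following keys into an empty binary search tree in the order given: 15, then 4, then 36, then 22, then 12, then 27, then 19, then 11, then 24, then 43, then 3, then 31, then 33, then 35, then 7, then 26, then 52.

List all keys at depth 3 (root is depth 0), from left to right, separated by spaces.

11 19 27 52

Insert 15: tree is empty, so 15 becomes the root.
Insert 4: 4 < 15 → go left. Place as left child of 15.
Insert 36: 36 > 15 → go right. Place as right child of 15.
Insert 22: 22 > 15 → go right; 22 < 36 → go left. Place as left child of 36.
Insert 12: 12 < 15 → go left; 12 > 4 → go right. Place as right child of 4.
Insert 27: 27 > 15 → go right; 27 < 36 → go left; 27 > 22 → go right. Place as right child of 22.
Insert 19: 19 > 15 → go right; 19 < 36 → go left; 19 < 22 → go left. Place as left child of 22.
Insert 11: 11 < 15 → go left; 11 > 4 → go right; 11 < 12 → go left. Place as left child of 12.
Insert 24: 24 > 15 → go right; 24 < 36 → go left; 24 > 22 → go right; 24 < 27 → go left. Place as left child of 27.
Insert 43: 43 > 15 → go right; 43 > 36 → go right. Place as right child of 36.
Insert 3: 3 < 15 → go left; 3 < 4 → go left. Place as left child of 4.
Insert 31: 31 > 15 → go right; 31 < 36 → go left; 31 > 22 → go right; 31 > 27 → go right. Place as right child of 27.
Insert 33: 33 > 15 → go right; 33 < 36 → go left; 33 > 22 → go right; 33 > 27 → go right; 33 > 31 → go right. Place as right child of 31.
Insert 35: 35 > 15 → go right; 35 < 36 → go left; 35 > 22 → go right; 35 > 27 → go right; 35 > 31 → go right; 35 > 33 → go right. Place as right child of 33.
Insert 7: 7 < 15 → go left; 7 > 4 → go right; 7 < 12 → go left; 7 < 11 → go left. Place as left child of 11.
Insert 26: 26 > 15 → go right; 26 < 36 → go left; 26 > 22 → go right; 26 < 27 → go left; 26 > 24 → go right. Place as right child of 24.
Insert 52: 52 > 15 → go right; 52 > 36 → go right; 52 > 43 → go right. Place as right child of 43.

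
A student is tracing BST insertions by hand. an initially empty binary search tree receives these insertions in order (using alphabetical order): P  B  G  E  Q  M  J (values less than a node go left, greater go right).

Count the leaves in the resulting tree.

P: root
B: left child of P (depth 1)
G: right child of B (depth 2)
E: left child of G (depth 3)
Q: right child of P (depth 1)
M: right child of G (depth 3)
J: left child of M (depth 4)

Leaves: E, J, Q — 3 in total.

3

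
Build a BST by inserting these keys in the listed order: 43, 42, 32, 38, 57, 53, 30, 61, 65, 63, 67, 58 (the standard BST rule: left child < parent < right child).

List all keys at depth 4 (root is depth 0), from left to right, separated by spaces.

63 67

43: root
42: left child of 43 (depth 1)
32: left child of 42 (depth 2)
38: right child of 32 (depth 3)
57: right child of 43 (depth 1)
53: left child of 57 (depth 2)
30: left child of 32 (depth 3)
61: right child of 57 (depth 2)
65: right child of 61 (depth 3)
63: left child of 65 (depth 4)
67: right child of 65 (depth 4)
58: left child of 61 (depth 3)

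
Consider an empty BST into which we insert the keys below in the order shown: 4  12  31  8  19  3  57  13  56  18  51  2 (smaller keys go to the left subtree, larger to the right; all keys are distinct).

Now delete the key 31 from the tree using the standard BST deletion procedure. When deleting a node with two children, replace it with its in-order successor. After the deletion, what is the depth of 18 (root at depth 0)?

5

Insert 4: tree is empty, so 4 becomes the root.
Insert 12: 12 > 4 → go right. Place as right child of 4.
Insert 31: 31 > 4 → go right; 31 > 12 → go right. Place as right child of 12.
Insert 8: 8 > 4 → go right; 8 < 12 → go left. Place as left child of 12.
Insert 19: 19 > 4 → go right; 19 > 12 → go right; 19 < 31 → go left. Place as left child of 31.
Insert 3: 3 < 4 → go left. Place as left child of 4.
Insert 57: 57 > 4 → go right; 57 > 12 → go right; 57 > 31 → go right. Place as right child of 31.
Insert 13: 13 > 4 → go right; 13 > 12 → go right; 13 < 31 → go left; 13 < 19 → go left. Place as left child of 19.
Insert 56: 56 > 4 → go right; 56 > 12 → go right; 56 > 31 → go right; 56 < 57 → go left. Place as left child of 57.
Insert 18: 18 > 4 → go right; 18 > 12 → go right; 18 < 31 → go left; 18 < 19 → go left; 18 > 13 → go right. Place as right child of 13.
Insert 51: 51 > 4 → go right; 51 > 12 → go right; 51 > 31 → go right; 51 < 57 → go left; 51 < 56 → go left. Place as left child of 56.
Insert 2: 2 < 4 → go left; 2 < 3 → go left. Place as left child of 3.

Delete 31 (two children — replace with in-order successor).
After deletion, path to 18: 4 → 12 → 51 → 19 → 13 → 18.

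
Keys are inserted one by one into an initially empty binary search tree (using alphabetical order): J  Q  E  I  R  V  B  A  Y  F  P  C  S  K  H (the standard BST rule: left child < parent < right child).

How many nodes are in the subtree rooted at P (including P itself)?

2

J: root
Q: right child of J (depth 1)
E: left child of J (depth 1)
I: right child of E (depth 2)
R: right child of Q (depth 2)
V: right child of R (depth 3)
B: left child of E (depth 2)
A: left child of B (depth 3)
Y: right child of V (depth 4)
F: left child of I (depth 3)
P: left child of Q (depth 2)
C: right child of B (depth 3)
S: left child of V (depth 4)
K: left child of P (depth 3)
H: right child of F (depth 4)

Subtree rooted at P contains: P, K — 2 nodes.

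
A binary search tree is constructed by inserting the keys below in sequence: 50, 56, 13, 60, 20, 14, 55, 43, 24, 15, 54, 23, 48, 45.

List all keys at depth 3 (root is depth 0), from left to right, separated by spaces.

14 43 54

50: root
56: right child of 50 (depth 1)
13: left child of 50 (depth 1)
60: right child of 56 (depth 2)
20: right child of 13 (depth 2)
14: left child of 20 (depth 3)
55: left child of 56 (depth 2)
43: right child of 20 (depth 3)
24: left child of 43 (depth 4)
15: right child of 14 (depth 4)
54: left child of 55 (depth 3)
23: left child of 24 (depth 5)
48: right child of 43 (depth 4)
45: left child of 48 (depth 5)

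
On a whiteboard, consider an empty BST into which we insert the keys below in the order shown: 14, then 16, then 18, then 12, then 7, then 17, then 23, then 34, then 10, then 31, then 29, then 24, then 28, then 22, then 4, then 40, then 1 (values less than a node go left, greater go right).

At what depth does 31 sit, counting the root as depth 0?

Insert 14: tree is empty, so 14 becomes the root.
Insert 16: 16 > 14 → go right. Place as right child of 14.
Insert 18: 18 > 14 → go right; 18 > 16 → go right. Place as right child of 16.
Insert 12: 12 < 14 → go left. Place as left child of 14.
Insert 7: 7 < 14 → go left; 7 < 12 → go left. Place as left child of 12.
Insert 17: 17 > 14 → go right; 17 > 16 → go right; 17 < 18 → go left. Place as left child of 18.
Insert 23: 23 > 14 → go right; 23 > 16 → go right; 23 > 18 → go right. Place as right child of 18.
Insert 34: 34 > 14 → go right; 34 > 16 → go right; 34 > 18 → go right; 34 > 23 → go right. Place as right child of 23.
Insert 10: 10 < 14 → go left; 10 < 12 → go left; 10 > 7 → go right. Place as right child of 7.
Insert 31: 31 > 14 → go right; 31 > 16 → go right; 31 > 18 → go right; 31 > 23 → go right; 31 < 34 → go left. Place as left child of 34.
Insert 29: 29 > 14 → go right; 29 > 16 → go right; 29 > 18 → go right; 29 > 23 → go right; 29 < 34 → go left; 29 < 31 → go left. Place as left child of 31.
Insert 24: 24 > 14 → go right; 24 > 16 → go right; 24 > 18 → go right; 24 > 23 → go right; 24 < 34 → go left; 24 < 31 → go left; 24 < 29 → go left. Place as left child of 29.
Insert 28: 28 > 14 → go right; 28 > 16 → go right; 28 > 18 → go right; 28 > 23 → go right; 28 < 34 → go left; 28 < 31 → go left; 28 < 29 → go left; 28 > 24 → go right. Place as right child of 24.
Insert 22: 22 > 14 → go right; 22 > 16 → go right; 22 > 18 → go right; 22 < 23 → go left. Place as left child of 23.
Insert 4: 4 < 14 → go left; 4 < 12 → go left; 4 < 7 → go left. Place as left child of 7.
Insert 40: 40 > 14 → go right; 40 > 16 → go right; 40 > 18 → go right; 40 > 23 → go right; 40 > 34 → go right. Place as right child of 34.
Insert 1: 1 < 14 → go left; 1 < 12 → go left; 1 < 7 → go left; 1 < 4 → go left. Place as left child of 4.

Path to 31: 14 → 16 → 18 → 23 → 34 → 31, which is 5 edges.

5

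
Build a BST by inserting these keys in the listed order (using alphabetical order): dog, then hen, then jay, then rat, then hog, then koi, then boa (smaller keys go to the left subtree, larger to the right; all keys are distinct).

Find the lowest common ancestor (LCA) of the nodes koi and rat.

Resulting structure (node: left, right):
  dog: L=boa, R=hen
  hen: L=–, R=jay
  jay: L=hog, R=rat
  rat: L=koi, R=–
  hog: L=–, R=–
  koi: L=–, R=–
  boa: L=–, R=–

Path to koi: dog → hen → jay → rat → koi
Path to rat: dog → hen → jay → rat
rat lies on both paths and is an ancestor of the other node.

rat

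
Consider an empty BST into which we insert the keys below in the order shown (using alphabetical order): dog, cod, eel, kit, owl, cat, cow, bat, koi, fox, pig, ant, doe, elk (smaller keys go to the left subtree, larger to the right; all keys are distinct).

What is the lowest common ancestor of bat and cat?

Insert dog: tree is empty, so dog becomes the root.
Insert cod: cod < dog → go left. Place as left child of dog.
Insert eel: eel > dog → go right. Place as right child of dog.
Insert kit: kit > dog → go right; kit > eel → go right. Place as right child of eel.
Insert owl: owl > dog → go right; owl > eel → go right; owl > kit → go right. Place as right child of kit.
Insert cat: cat < dog → go left; cat < cod → go left. Place as left child of cod.
Insert cow: cow < dog → go left; cow > cod → go right. Place as right child of cod.
Insert bat: bat < dog → go left; bat < cod → go left; bat < cat → go left. Place as left child of cat.
Insert koi: koi > dog → go right; koi > eel → go right; koi > kit → go right; koi < owl → go left. Place as left child of owl.
Insert fox: fox > dog → go right; fox > eel → go right; fox < kit → go left. Place as left child of kit.
Insert pig: pig > dog → go right; pig > eel → go right; pig > kit → go right; pig > owl → go right. Place as right child of owl.
Insert ant: ant < dog → go left; ant < cod → go left; ant < cat → go left; ant < bat → go left. Place as left child of bat.
Insert doe: doe < dog → go left; doe > cod → go right; doe > cow → go right. Place as right child of cow.
Insert elk: elk > dog → go right; elk > eel → go right; elk < kit → go left; elk < fox → go left. Place as left child of fox.

Path to bat: dog → cod → cat → bat
Path to cat: dog → cod → cat
cat lies on both paths and is an ancestor of the other node.

cat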